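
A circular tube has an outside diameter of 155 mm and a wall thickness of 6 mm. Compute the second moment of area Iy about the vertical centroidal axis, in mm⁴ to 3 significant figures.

Iy ≈ 7.81 × 10⁶ mm⁴

Treat the section as a set of non-overlapping primitives; coordinates are from the bounding-box lower-left.
Outer circle: ⌀155, A = 18 869 mm², x = 77.5 mm, Ī = 28 333 269 mm⁴.
Bore (subtracted): ⌀143, A = 16 061 mm², x = 77.5 mm, Ī = 20 526 460 mm⁴.
By symmetry the centroid is at mid-width, x̄ = 77.5 mm.
All pieces are centred on the vertical centroidal axis, so I = ΣĪ (holes subtracted) = 7 806 810 mm⁴.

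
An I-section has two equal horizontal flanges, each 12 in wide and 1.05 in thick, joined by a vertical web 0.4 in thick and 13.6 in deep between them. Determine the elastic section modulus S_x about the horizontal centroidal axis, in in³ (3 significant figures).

Split into non-overlapping primitives; take the origin at the lower-left of the bounding box.
Bottom flange: 12 × 1.05, A = 12.6 in², y = 0.525 in, Ī = 1.1576 in⁴.
Web: 0.4 × 13.6, A = 5.44 in², y = 7.85 in, Ī = 83.849 in⁴.
Top flange: 12 × 1.05, A = 12.6 in², y = 15.175 in, Ī = 1.1576 in⁴.
By symmetry the centroid is at mid-height, ȳ = 7.85 in.
Transfer each piece to the horizontal centroidal axis using Ī + A·d² with d = y − 7.85:
  bottom flange: d = -7.325 in → contributes +677.22 in⁴
  web: d = 0 in → contributes +83.849 in⁴
  top flange: d = 7.325 in → contributes +677.22 in⁴
Total I = 1438.3 in⁴.
Extreme fibre distance c = 7.85 in; S = I/c = 183.22 in³.

S_x ≈ 183 in³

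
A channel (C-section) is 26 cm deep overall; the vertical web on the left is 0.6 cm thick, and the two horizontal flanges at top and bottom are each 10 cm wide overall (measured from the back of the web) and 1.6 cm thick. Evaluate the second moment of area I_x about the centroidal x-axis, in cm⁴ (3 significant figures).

I_x ≈ 5360 cm⁴

Decompose the section into non-overlapping parts with the origin at the bottom-left of its bounding rectangle.
Web: 0.6 × 26, A = 15.6 cm², y = 13 cm, Ī = 878.8 cm⁴.
Top flange (beyond web): 9.4 × 1.6, A = 15.04 cm², y = 25.2 cm, Ī = 3.2085 cm⁴.
Bottom flange (beyond web): 9.4 × 1.6, A = 15.04 cm², y = 0.8 cm, Ī = 3.2085 cm⁴.
By symmetry the centroid is at mid-height, ȳ = 13 cm.
Transfer each piece to the centroidal x-axis using Ī + A·d² with d = y − 13:
  web: d = 0 cm → contributes +878.8 cm⁴
  top flange (beyond web): d = 12.2 cm → contributes +2241.8 cm⁴
  bottom flange (beyond web): d = -12.2 cm → contributes +2241.8 cm⁴
Total I = 5362.3 cm⁴.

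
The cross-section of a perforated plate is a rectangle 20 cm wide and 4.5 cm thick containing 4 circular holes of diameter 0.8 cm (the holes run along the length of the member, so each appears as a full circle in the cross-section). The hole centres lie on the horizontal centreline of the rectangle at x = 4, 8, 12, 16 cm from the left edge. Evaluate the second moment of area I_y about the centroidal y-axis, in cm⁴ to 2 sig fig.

I_y ≈ 3000 cm⁴

Treat the section as a set of non-overlapping primitives; coordinates are from the bounding-box lower-left.
Plate: 20 × 4.5, A = 90 cm², x = 10 cm, Ī = 3 000 cm⁴.
Hole 1 (subtracted): ⌀0.8, A = 0.5027 cm², x = 4 cm, Ī = 0.02011 cm⁴.
Hole 2 (subtracted): ⌀0.8, A = 0.5027 cm², x = 8 cm, Ī = 0.02011 cm⁴.
Hole 3 (subtracted): ⌀0.8, A = 0.5027 cm², x = 12 cm, Ī = 0.02011 cm⁴.
Hole 4 (subtracted): ⌀0.8, A = 0.5027 cm², x = 16 cm, Ī = 0.02011 cm⁴.
By symmetry the centroid is at mid-width, x̄ = 10 cm.
Transfer each piece to the centroidal y-axis using Ī + A·d² with d = x − 10:
  plate: d = 0 cm → contributes +3 000 cm⁴
  hole 1: d = -6 cm → contributes −18.12 cm⁴
  hole 2: d = -2 cm → contributes −2.031 cm⁴
  hole 3: d = 2 cm → contributes −2.031 cm⁴
  hole 4: d = 6 cm → contributes −18.12 cm⁴
Total I = 2 960 cm⁴.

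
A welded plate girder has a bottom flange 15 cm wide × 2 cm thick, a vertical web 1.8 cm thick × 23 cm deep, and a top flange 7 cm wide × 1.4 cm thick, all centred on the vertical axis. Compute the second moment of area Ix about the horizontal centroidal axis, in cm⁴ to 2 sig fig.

Split into non-overlapping primitives; take the origin at the lower-left of the bounding box.
Bottom plate: 15 × 2, A = 30 cm², y = 1 cm, Ī = 10 cm⁴.
Web plate: 1.8 × 23, A = 41.4 cm², y = 13.5 cm, Ī = 1 825 cm⁴.
Top plate: 7 × 1.4, A = 9.8 cm², y = 25.7 cm, Ī = 1.601 cm⁴.
Centroid: ȳ = ΣA·y / ΣA = 10.35 cm.
Transfer each piece to the horizontal centroidal axis using Ī + A·d² with d = y − 10.35:
  bottom plate: d = -9.354 cm → contributes +2 635 cm⁴
  web plate: d = 3.146 cm → contributes +2 235 cm⁴
  top plate: d = 15.35 cm → contributes +2 309 cm⁴
Total I = 7 179 cm⁴.

Ix ≈ 7200 cm⁴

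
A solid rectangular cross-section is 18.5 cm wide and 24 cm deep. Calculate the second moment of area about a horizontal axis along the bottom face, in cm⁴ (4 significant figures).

I_base ≈ 8.525 × 10⁴ cm⁴

The section: 18.5 × 24, A = 444 cm², y = 12 cm, Ī = 21 312 cm⁴.
Transfer it to the bottom edge using Ī + A·d² with d = y − 0:
  the section: d = 12 cm → contributes +85 248 cm⁴
Total I = 85 248 cm⁴.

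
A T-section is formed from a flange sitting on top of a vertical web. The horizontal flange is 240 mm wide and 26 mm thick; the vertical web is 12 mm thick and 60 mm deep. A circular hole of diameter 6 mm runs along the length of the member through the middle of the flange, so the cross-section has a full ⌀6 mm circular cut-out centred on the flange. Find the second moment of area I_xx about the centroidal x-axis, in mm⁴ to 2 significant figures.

I_xx ≈ 1.8 × 10⁶ mm⁴

Treat the section as a set of non-overlapping primitives; coordinates are from the bounding-box lower-left.
Flange: 240 × 26, A = 6 240 mm², y = 73 mm, Ī = 351 520 mm⁴.
Web: 12 × 60, A = 720 mm², y = 30 mm, Ī = 216 000 mm⁴.
Hole (subtracted): ⌀6, A = 28.27 mm², y = 73 mm, Ī = 63.62 mm⁴.
Centroid: ȳ = ΣA·y / ΣA = 68.53 mm.
Transfer each piece to the centroidal x-axis using Ī + A·d² with d = y − 68.53:
  flange: d = 4.466 mm → contributes +476 001 mm⁴
  web: d = -38.53 mm → contributes +1 285 082 mm⁴
  hole: d = 4.466 mm → contributes −627.7 mm⁴
Total I = 1 760 456 mm⁴.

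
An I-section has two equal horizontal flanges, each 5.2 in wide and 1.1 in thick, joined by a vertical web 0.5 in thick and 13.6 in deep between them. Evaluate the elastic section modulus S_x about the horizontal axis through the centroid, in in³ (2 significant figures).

Decompose the section into non-overlapping parts with the origin at the bottom-left of its bounding rectangle.
Bottom flange: 5.2 × 1.1, A = 5.72 in², y = 0.55 in, Ī = 0.5768 in⁴.
Web: 0.5 × 13.6, A = 6.8 in², y = 7.9 in, Ī = 104.8 in⁴.
Top flange: 5.2 × 1.1, A = 5.72 in², y = 15.25 in, Ī = 0.5768 in⁴.
By symmetry the centroid is at mid-height, ȳ = 7.9 in.
Transfer each piece to the horizontal axis through the centroid using Ī + A·d² with d = y − 7.9:
  bottom flange: d = -7.35 in → contributes +309.6 in⁴
  web: d = 0 in → contributes +104.8 in⁴
  top flange: d = 7.35 in → contributes +309.6 in⁴
Total I = 724 in⁴.
Extreme fibre distance c = 7.9 in; S = I/c = 91.64 in³.

S_x ≈ 92 in³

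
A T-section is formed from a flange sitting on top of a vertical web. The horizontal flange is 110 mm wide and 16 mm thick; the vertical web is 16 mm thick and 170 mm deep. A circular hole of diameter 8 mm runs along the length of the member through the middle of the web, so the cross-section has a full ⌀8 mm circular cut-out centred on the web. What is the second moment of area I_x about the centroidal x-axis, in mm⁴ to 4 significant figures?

Break the section into simple shapes (no overlaps), measuring from the bottom-left corner of the bounding box.
Flange: 110 × 16, A = 1 760 mm², y = 178 mm, Ī = 37546.7 mm⁴.
Web: 16 × 170, A = 2 720 mm², y = 85 mm, Ī = 6 550 667 mm⁴.
Hole (subtracted): ⌀8, A = 50.2655 mm², y = 85 mm, Ī = 201.062 mm⁴.
Centroid: ȳ = ΣA·y / ΣA = 121.95 mm.
Transfer each piece to the centroidal x-axis using Ī + A·d² with d = y − 121.95:
  flange: d = 56.0497 mm → contributes +5 566 709 mm⁴
  web: d = -36.9503 mm → contributes +10 264 349 mm⁴
  hole: d = -36.9503 mm → contributes −68829.7 mm⁴
Total I = 15 762 228 mm⁴.

I_x ≈ 1.576 × 10⁷ mm⁴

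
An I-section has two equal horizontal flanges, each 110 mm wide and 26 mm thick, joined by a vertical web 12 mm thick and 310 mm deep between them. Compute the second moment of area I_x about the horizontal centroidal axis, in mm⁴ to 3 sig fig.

Break the section into simple shapes (no overlaps), measuring from the bottom-left corner of the bounding box.
Bottom flange: 110 × 26, A = 2 860 mm², y = 13 mm, Ī = 161 113 mm⁴.
Web: 12 × 310, A = 3 720 mm², y = 181 mm, Ī = 29 791 000 mm⁴.
Top flange: 110 × 26, A = 2 860 mm², y = 349 mm, Ī = 161 113 mm⁴.
By symmetry the centroid is at mid-height, ȳ = 181 mm.
Transfer each piece to the horizontal centroidal axis using Ī + A·d² with d = y − 181:
  bottom flange: d = -168 mm → contributes +80 881 753 mm⁴
  web: d = 0 mm → contributes +29 791 000 mm⁴
  top flange: d = 168 mm → contributes +80 881 753 mm⁴
Total I = 191 554 507 mm⁴.

I_x ≈ 1.92 × 10⁸ mm⁴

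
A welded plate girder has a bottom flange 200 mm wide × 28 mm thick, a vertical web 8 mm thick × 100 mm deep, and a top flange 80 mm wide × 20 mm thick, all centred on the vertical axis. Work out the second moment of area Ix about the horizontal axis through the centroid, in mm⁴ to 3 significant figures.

Break the section into simple shapes (no overlaps), measuring from the bottom-left corner of the bounding box.
Bottom plate: 200 × 28, A = 5 600 mm², y = 14 mm, Ī = 365 867 mm⁴.
Web plate: 8 × 100, A = 800 mm², y = 78 mm, Ī = 666 667 mm⁴.
Top plate: 80 × 20, A = 1 600 mm², y = 138 mm, Ī = 53 333 mm⁴.
Centroid: ȳ = ΣA·y / ΣA = 45.2 mm.
Transfer each piece to the horizontal axis through the centroid using Ī + A·d² with d = y − 45.2:
  bottom plate: d = -31.2 mm → contributes +5 817 131 mm⁴
  web plate: d = 32.8 mm → contributes +1 527 339 mm⁴
  top plate: d = 92.8 mm → contributes +13 832 277 mm⁴
Total I = 21 176 747 mm⁴.

Ix ≈ 2.12 × 10⁷ mm⁴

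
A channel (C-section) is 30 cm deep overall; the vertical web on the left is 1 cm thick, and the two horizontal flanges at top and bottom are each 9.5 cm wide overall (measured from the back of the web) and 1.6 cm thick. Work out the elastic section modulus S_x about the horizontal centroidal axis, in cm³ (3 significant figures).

S_x ≈ 516 cm³

Break the section into simple shapes (no overlaps), measuring from the bottom-left corner of the bounding box.
Web: 1 × 30, A = 30 cm², y = 15 cm, Ī = 2 250 cm⁴.
Top flange (beyond web): 8.5 × 1.6, A = 13.6 cm², y = 29.2 cm, Ī = 2.9013 cm⁴.
Bottom flange (beyond web): 8.5 × 1.6, A = 13.6 cm², y = 0.8 cm, Ī = 2.9013 cm⁴.
By symmetry the centroid is at mid-height, ȳ = 15 cm.
Transfer each piece to the horizontal centroidal axis using Ī + A·d² with d = y − 15:
  web: d = 0 cm → contributes +2 250 cm⁴
  top flange (beyond web): d = 14.2 cm → contributes +2745.2 cm⁴
  bottom flange (beyond web): d = -14.2 cm → contributes +2745.2 cm⁴
Total I = 7740.4 cm⁴.
Extreme fibre distance c = 15 cm; S = I/c = 516.03 cm³.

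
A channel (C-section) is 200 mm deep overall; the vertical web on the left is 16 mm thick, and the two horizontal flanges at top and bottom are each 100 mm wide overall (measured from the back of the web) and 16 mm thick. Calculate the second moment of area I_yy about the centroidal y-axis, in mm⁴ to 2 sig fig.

Treat the section as a set of non-overlapping primitives; coordinates are from the bounding-box lower-left.
Web: 16 × 200, A = 3 200 mm², x = 8 mm, Ī = 68 267 mm⁴.
Top flange (beyond web): 84 × 16, A = 1 344 mm², x = 58 mm, Ī = 790 272 mm⁴.
Bottom flange (beyond web): 84 × 16, A = 1 344 mm², x = 58 mm, Ī = 790 272 mm⁴.
Centroid: x̄ = ΣA·x / ΣA = 30.83 mm.
Transfer each piece to the centroidal y-axis using Ī + A·d² with d = x − 30.83:
  web: d = -22.83 mm → contributes +1 735 563 mm⁴
  top flange (beyond web): d = 27.17 mm → contributes +1 782 711 mm⁴
  bottom flange (beyond web): d = 27.17 mm → contributes +1 782 711 mm⁴
Total I = 5 300 985 mm⁴.

I_yy ≈ 5.3 × 10⁶ mm⁴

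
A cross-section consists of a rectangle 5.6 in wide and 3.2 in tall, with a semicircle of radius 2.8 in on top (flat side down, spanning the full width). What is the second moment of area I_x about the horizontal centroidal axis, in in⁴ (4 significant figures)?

Decompose the section into non-overlapping parts with the origin at the bottom-left of its bounding rectangle.
Rectangular body: 5.6 × 3.2, A = 17.92 in², y = 1.6 in, Ī = 15.2917 in⁴.
Semicircular cap: semicircle r = 2.8, A = 12.315 in², y = 4.38836 in, Ī = 6.74628 in⁴.
Centroid: ȳ = ΣA·y / ΣA = 2.73573 in.
Transfer each piece to the horizontal centroidal axis using Ī + A·d² with d = y − 2.73573:
  rectangular body: d = -1.13573 in → contributes +38.4063 in⁴
  semicircular cap: d = 1.65263 in → contributes +40.381 in⁴
Total I = 78.7873 in⁴.

I_x ≈ 78.79 in⁴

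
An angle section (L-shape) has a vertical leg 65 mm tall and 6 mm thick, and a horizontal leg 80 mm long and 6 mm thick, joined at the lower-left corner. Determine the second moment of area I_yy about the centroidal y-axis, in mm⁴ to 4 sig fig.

I_yy ≈ 5.360 × 10⁵ mm⁴

Decompose the section into non-overlapping parts with the origin at the bottom-left of its bounding rectangle.
Vertical leg: 6 × 65, A = 390 mm², x = 3 mm, Ī = 1 170 mm⁴.
Horizontal leg (remainder): 74 × 6, A = 444 mm², x = 43 mm, Ī = 202 612 mm⁴.
Centroid: x̄ = ΣA·x / ΣA = 24.295 mm.
Transfer each piece to the centroidal y-axis using Ī + A·d² with d = x − 24.295:
  vertical leg: d = -21.295 mm → contributes +178 025 mm⁴
  horizontal leg (remainder): d = 18.705 mm → contributes +357 958 mm⁴
Total I = 535 983 mm⁴.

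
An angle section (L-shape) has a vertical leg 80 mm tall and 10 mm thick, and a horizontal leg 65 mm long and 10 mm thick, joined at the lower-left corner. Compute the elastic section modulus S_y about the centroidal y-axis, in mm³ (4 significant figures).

S_y ≈ 1.047 × 10⁴ mm³

Split into non-overlapping primitives; take the origin at the lower-left of the bounding box.
Vertical leg: 10 × 80, A = 800 mm², x = 5 mm, Ī = 6666.67 mm⁴.
Horizontal leg (remainder): 55 × 10, A = 550 mm², x = 37.5 mm, Ī = 138 646 mm⁴.
Centroid: x̄ = ΣA·x / ΣA = 18.2407 mm.
Transfer each piece to the centroidal y-axis using Ī + A·d² with d = x − 18.2407:
  vertical leg: d = -13.2407 mm → contributes +146 920 mm⁴
  horizontal leg (remainder): d = 19.2593 mm → contributes +342 651 mm⁴
Total I = 489 572 mm⁴.
Extreme fibre distance c = 46.7593 mm; S = I/c = 10 470 mm³.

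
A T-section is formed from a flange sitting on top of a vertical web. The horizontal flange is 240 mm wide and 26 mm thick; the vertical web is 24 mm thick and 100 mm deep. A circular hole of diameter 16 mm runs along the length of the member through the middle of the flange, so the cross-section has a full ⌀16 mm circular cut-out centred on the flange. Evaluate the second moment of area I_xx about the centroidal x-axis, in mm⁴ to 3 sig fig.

Decompose the section into non-overlapping parts with the origin at the bottom-left of its bounding rectangle.
Flange: 240 × 26, A = 6 240 mm², y = 113 mm, Ī = 351 520 mm⁴.
Web: 24 × 100, A = 2 400 mm², y = 50 mm, Ī = 2 000 000 mm⁴.
Hole (subtracted): ⌀16, A = 201.06 mm², y = 113 mm, Ī = 3 217 mm⁴.
Centroid: ȳ = ΣA·y / ΣA = 95.083 mm.
Transfer each piece to the centroidal x-axis using Ī + A·d² with d = y − 95.083:
  flange: d = 17.917 mm → contributes +2 354 666 mm⁴
  web: d = -45.083 mm → contributes +6 877 956 mm⁴
  hole: d = 17.917 mm → contributes −67 761 mm⁴
Total I = 9 164 861 mm⁴.

I_xx ≈ 9.16 × 10⁶ mm⁴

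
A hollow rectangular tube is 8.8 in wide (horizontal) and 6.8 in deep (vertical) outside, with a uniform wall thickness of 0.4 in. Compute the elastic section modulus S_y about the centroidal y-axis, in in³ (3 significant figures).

Treat the section as a set of non-overlapping primitives; coordinates are from the bounding-box lower-left.
Outer rectangle: 8.8 × 6.8, A = 59.84 in², x = 4.4 in, Ī = 386.17 in⁴.
Inner void (subtracted): 8 × 6, A = 48 in², x = 4.4 in, Ī = 256 in⁴.
By symmetry the centroid is at mid-width, x̄ = 4.4 in.
All pieces are centred on the centroidal y-axis, so I = ΣĪ (holes subtracted) = 130.17 in⁴.
Extreme fibre distance c = 4.4 in; S = I/c = 29.584 in³.

S_y ≈ 29.6 in³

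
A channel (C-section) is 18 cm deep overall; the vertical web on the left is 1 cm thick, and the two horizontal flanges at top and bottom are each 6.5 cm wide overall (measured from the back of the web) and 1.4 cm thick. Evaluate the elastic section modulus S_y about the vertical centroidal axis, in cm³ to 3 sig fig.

S_y ≈ 28.4 cm³

Treat the section as a set of non-overlapping primitives; coordinates are from the bounding-box lower-left.
Web: 1 × 18, A = 18 cm², x = 0.5 cm, Ī = 1.5 cm⁴.
Top flange (beyond web): 5.5 × 1.4, A = 7.7 cm², x = 3.75 cm, Ī = 19.41 cm⁴.
Bottom flange (beyond web): 5.5 × 1.4, A = 7.7 cm², x = 3.75 cm, Ī = 19.41 cm⁴.
Centroid: x̄ = ΣA·x / ΣA = 1.9985 cm.
Transfer each piece to the vertical centroidal axis using Ī + A·d² with d = x − 1.9985:
  web: d = -1.4985 cm → contributes +41.919 cm⁴
  top flange (beyond web): d = 1.7515 cm → contributes +43.032 cm⁴
  bottom flange (beyond web): d = 1.7515 cm → contributes +43.032 cm⁴
Total I = 127.98 cm⁴.
Extreme fibre distance c = 4.5015 cm; S = I/c = 28.431 cm³.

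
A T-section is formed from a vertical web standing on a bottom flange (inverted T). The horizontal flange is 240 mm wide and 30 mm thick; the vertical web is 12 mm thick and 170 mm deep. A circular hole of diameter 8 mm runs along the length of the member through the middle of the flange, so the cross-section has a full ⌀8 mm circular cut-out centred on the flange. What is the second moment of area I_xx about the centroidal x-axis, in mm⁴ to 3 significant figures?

I_xx ≈ 2.13 × 10⁷ mm⁴

Decompose the section into non-overlapping parts with the origin at the bottom-left of its bounding rectangle.
Flange: 240 × 30, A = 7 200 mm², y = 15 mm, Ī = 540 000 mm⁴.
Web: 12 × 170, A = 2 040 mm², y = 115 mm, Ī = 4 913 000 mm⁴.
Hole (subtracted): ⌀8, A = 50.265 mm², y = 15 mm, Ī = 201.06 mm⁴.
Centroid: ȳ = ΣA·y / ΣA = 37.199 mm.
Transfer each piece to the centroidal x-axis using Ī + A·d² with d = y − 37.199:
  flange: d = -22.199 mm → contributes +4 088 027 mm⁴
  web: d = 77.801 mm → contributes +17 261 212 mm⁴
  hole: d = -22.199 mm → contributes −24 971 mm⁴
Total I = 21 324 268 mm⁴.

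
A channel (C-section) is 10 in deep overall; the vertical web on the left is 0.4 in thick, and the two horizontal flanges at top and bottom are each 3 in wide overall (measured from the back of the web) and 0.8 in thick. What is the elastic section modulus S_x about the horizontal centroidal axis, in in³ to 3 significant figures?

S_x ≈ 24.3 in³

Break the section into simple shapes (no overlaps), measuring from the bottom-left corner of the bounding box.
Web: 0.4 × 10, A = 4 in², y = 5 in, Ī = 33.333 in⁴.
Top flange (beyond web): 2.6 × 0.8, A = 2.08 in², y = 9.6 in, Ī = 0.11093 in⁴.
Bottom flange (beyond web): 2.6 × 0.8, A = 2.08 in², y = 0.4 in, Ī = 0.11093 in⁴.
By symmetry the centroid is at mid-height, ȳ = 5 in.
Transfer each piece to the horizontal centroidal axis using Ī + A·d² with d = y − 5:
  web: d = 0 in → contributes +33.333 in⁴
  top flange (beyond web): d = 4.6 in → contributes +44.124 in⁴
  bottom flange (beyond web): d = -4.6 in → contributes +44.124 in⁴
Total I = 121.58 in⁴.
Extreme fibre distance c = 5 in; S = I/c = 24.316 in³.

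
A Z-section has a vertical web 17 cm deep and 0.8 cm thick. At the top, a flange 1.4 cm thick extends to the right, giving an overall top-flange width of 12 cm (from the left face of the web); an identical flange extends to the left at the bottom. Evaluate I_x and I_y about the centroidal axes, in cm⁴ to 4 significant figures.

I_x ≈ 2241 cm⁴, I_y ≈ 1458 cm⁴

Decompose the section into non-overlapping parts with the origin at the bottom-left of its bounding rectangle.
Web: 0.8 × 17, A = 13.6 cm², y = 8.5 cm, Ī = 327.533 cm⁴.
Top flange (beyond web): 11.2 × 1.4, A = 15.68 cm², y = 16.3 cm, Ī = 2.56107 cm⁴.
Bottom flange (beyond web): 11.2 × 1.4, A = 15.68 cm², y = 0.7 cm, Ī = 2.56107 cm⁴.
Centroid: ȳ = ΣA·y / ΣA = 8.5 cm.
Transfer each piece to the centroidal x-axis using Ī + A·d² with d = y − 8.5:
  web: d = 0 cm → contributes +327.533 cm⁴
  top flange (beyond web): d = 7.8 cm → contributes +956.532 cm⁴
  bottom flange (beyond web): d = -7.8 cm → contributes +956.532 cm⁴
Total I = 2240.6 cm⁴.
For the y-axis: x̄ = 11.6 cm.
Repeating about the centroidal y-axis gives I_y = 1457.5 cm⁴.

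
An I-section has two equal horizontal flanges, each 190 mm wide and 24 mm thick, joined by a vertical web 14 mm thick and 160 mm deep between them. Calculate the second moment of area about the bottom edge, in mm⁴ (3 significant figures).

Treat the section as a set of non-overlapping primitives; coordinates are from the bounding-box lower-left.
Bottom flange: 190 × 24, A = 4 560 mm², y = 12 mm, Ī = 218 880 mm⁴.
Web: 14 × 160, A = 2 240 mm², y = 104 mm, Ī = 4 778 667 mm⁴.
Top flange: 190 × 24, A = 4 560 mm², y = 196 mm, Ī = 218 880 mm⁴.
Transfer each piece to a horizontal axis along the bottom face using Ī + A·d² with d = y − 0:
  bottom flange: d = 12 mm → contributes +875 520 mm⁴
  web: d = 104 mm → contributes +29 006 507 mm⁴
  top flange: d = 196 mm → contributes +175 395 840 mm⁴
Total I = 205 277 867 mm⁴.

I_base ≈ 2.05 × 10⁸ mm⁴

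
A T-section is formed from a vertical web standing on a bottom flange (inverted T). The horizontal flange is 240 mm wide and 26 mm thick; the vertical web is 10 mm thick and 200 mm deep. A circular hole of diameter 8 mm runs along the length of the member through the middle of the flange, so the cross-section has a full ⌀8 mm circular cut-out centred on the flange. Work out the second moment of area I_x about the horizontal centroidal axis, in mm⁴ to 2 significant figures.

Split into non-overlapping primitives; take the origin at the lower-left of the bounding box.
Flange: 240 × 26, A = 6 240 mm², y = 13 mm, Ī = 351 520 mm⁴.
Web: 10 × 200, A = 2 000 mm², y = 126 mm, Ī = 6 666 667 mm⁴.
Hole (subtracted): ⌀8, A = 50.27 mm², y = 13 mm, Ī = 201.1 mm⁴.
Centroid: ȳ = ΣA·y / ΣA = 40.6 mm.
Transfer each piece to the horizontal centroidal axis using Ī + A·d² with d = y − 40.6:
  flange: d = -27.6 mm → contributes +5 103 360 mm⁴
  web: d = 85.4 mm → contributes +21 254 516 mm⁴
  hole: d = -27.6 mm → contributes −38 479 mm⁴
Total I = 26 319 398 mm⁴.

I_x ≈ 2.6 × 10⁷ mm⁴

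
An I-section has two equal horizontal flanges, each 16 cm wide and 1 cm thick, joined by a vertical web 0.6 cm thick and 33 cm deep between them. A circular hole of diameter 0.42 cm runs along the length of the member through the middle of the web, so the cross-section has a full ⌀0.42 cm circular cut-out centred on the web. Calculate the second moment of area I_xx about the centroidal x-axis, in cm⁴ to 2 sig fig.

Break the section into simple shapes (no overlaps), measuring from the bottom-left corner of the bounding box.
Bottom flange: 16 × 1, A = 16 cm², y = 0.5 cm, Ī = 1.333 cm⁴.
Web: 0.6 × 33, A = 19.8 cm², y = 17.5 cm, Ī = 1 797 cm⁴.
Top flange: 16 × 1, A = 16 cm², y = 34.5 cm, Ī = 1.333 cm⁴.
Hole (subtracted): ⌀0.42, A = 0.1385 cm², y = 17.5 cm, Ī = 0.001527 cm⁴.
By symmetry the centroid is at mid-height, ȳ = 17.5 cm.
Transfer each piece to the centroidal x-axis using Ī + A·d² with d = y − 17.5:
  bottom flange: d = -17 cm → contributes +4 625 cm⁴
  web: d = 0 cm → contributes +1 797 cm⁴
  top flange: d = 17 cm → contributes +4 625 cm⁴
  hole: d = 0 cm → contributes −0.001527 cm⁴
Total I = 11 048 cm⁴.

I_xx ≈ 1.1 × 10⁴ cm⁴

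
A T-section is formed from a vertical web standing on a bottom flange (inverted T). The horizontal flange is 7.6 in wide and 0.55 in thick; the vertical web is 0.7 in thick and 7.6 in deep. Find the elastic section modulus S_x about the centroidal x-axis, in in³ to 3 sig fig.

S_x ≈ 11.5 in³

Decompose the section into non-overlapping parts with the origin at the bottom-left of its bounding rectangle.
Flange: 7.6 × 0.55, A = 4.18 in², y = 0.275 in, Ī = 0.10537 in⁴.
Web: 0.7 × 7.6, A = 5.32 in², y = 4.35 in, Ī = 25.607 in⁴.
Centroid: ȳ = ΣA·y / ΣA = 2.557 in.
Transfer each piece to the centroidal x-axis using Ī + A·d² with d = y − 2.557:
  flange: d = -2.282 in → contributes +21.873 in⁴
  web: d = 1.793 in → contributes +42.71 in⁴
Total I = 64.583 in⁴.
Extreme fibre distance c = 5.593 in; S = I/c = 11.547 in³.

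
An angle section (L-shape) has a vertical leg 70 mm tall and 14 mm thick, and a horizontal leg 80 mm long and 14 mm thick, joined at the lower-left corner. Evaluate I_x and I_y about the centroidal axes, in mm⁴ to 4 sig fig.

I_x ≈ 7.881 × 10⁵ mm⁴, I_y ≈ 1.112 × 10⁶ mm⁴

Decompose the section into non-overlapping parts with the origin at the bottom-left of its bounding rectangle.
Vertical leg: 14 × 70, A = 980 mm², y = 35 mm, Ī = 400 167 mm⁴.
Horizontal leg (remainder): 66 × 14, A = 924 mm², y = 7 mm, Ī = 15 092 mm⁴.
Centroid: ȳ = ΣA·y / ΣA = 21.4118 mm.
Transfer each piece to the centroidal x-axis using Ī + A·d² with d = y − 21.4118:
  vertical leg: d = 13.5882 mm → contributes +581 114 mm⁴
  horizontal leg (remainder): d = -14.4118 mm → contributes +207 006 mm⁴
Total I = 788 120 mm⁴.
For the y-axis: x̄ = 26.4118 mm.
Repeating about the centroidal y-axis gives I_y = 1 112 360 mm⁴.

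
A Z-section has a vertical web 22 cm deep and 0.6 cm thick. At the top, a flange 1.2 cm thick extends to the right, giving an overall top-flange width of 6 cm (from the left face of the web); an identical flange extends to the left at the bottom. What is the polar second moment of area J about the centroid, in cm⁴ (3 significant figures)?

J ≈ 2080 cm⁴

Treat the section as a set of non-overlapping primitives; coordinates are from the bounding-box lower-left.
Web: 0.6 × 22, A = 13.2 cm², y = 11 cm, Ī = 532.4 cm⁴.
Top flange (beyond web): 5.4 × 1.2, A = 6.48 cm², y = 21.4 cm, Ī = 0.7776 cm⁴.
Bottom flange (beyond web): 5.4 × 1.2, A = 6.48 cm², y = 0.6 cm, Ī = 0.7776 cm⁴.
Centroid: ȳ = ΣA·y / ΣA = 11 cm.
Transfer each piece to the centroidal x-axis using Ī + A·d² with d = y − 11:
  web: d = 0 cm → contributes +532.4 cm⁴
  top flange (beyond web): d = 10.4 cm → contributes +701.65 cm⁴
  bottom flange (beyond web): d = -10.4 cm → contributes +701.65 cm⁴
Total I = 1935.7 cm⁴.
For the y-axis: x̄ = 5.7 cm.
Repeating about the centroidal y-axis gives I_y = 148.53 cm⁴.
Polar second moment: J = I_x + I_y = 2084.2 cm⁴.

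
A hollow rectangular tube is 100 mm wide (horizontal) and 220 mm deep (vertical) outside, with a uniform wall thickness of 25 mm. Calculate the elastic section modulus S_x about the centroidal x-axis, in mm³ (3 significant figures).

Split into non-overlapping primitives; take the origin at the lower-left of the bounding box.
Outer rectangle: 100 × 220, A = 22 000 mm², y = 110 mm, Ī = 88 733 333 mm⁴.
Inner void (subtracted): 50 × 170, A = 8 500 mm², y = 110 mm, Ī = 20 470 833 mm⁴.
By symmetry the centroid is at mid-height, ȳ = 110 mm.
All pieces are centred on the centroidal x-axis, so I = ΣĪ (holes subtracted) = 68 262 500 mm⁴.
Extreme fibre distance c = 110 mm; S = I/c = 620 568 mm³.

S_x ≈ 6.21 × 10⁵ mm³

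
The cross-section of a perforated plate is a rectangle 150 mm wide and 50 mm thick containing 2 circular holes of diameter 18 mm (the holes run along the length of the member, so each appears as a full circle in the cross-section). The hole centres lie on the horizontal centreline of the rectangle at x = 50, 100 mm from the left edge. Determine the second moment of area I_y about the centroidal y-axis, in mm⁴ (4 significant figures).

Split into non-overlapping primitives; take the origin at the lower-left of the bounding box.
Plate: 150 × 50, A = 7 500 mm², x = 75 mm, Ī = 14 062 500 mm⁴.
Hole 1 (subtracted): ⌀18, A = 254.469 mm², x = 50 mm, Ī = 5 153 mm⁴.
Hole 2 (subtracted): ⌀18, A = 254.469 mm², x = 100 mm, Ī = 5 153 mm⁴.
By symmetry the centroid is at mid-width, x̄ = 75 mm.
Transfer each piece to the centroidal y-axis using Ī + A·d² with d = x − 75:
  plate: d = 0 mm → contributes +14 062 500 mm⁴
  hole 1: d = -25 mm → contributes −164 196 mm⁴
  hole 2: d = 25 mm → contributes −164 196 mm⁴
Total I = 13 734 108 mm⁴.

I_y ≈ 1.373 × 10⁷ mm⁴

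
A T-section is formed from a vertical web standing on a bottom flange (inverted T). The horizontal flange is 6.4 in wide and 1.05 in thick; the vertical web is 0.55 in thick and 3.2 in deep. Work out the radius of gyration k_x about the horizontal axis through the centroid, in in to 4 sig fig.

k_x ≈ 0.9963 in

Split into non-overlapping primitives; take the origin at the lower-left of the bounding box.
Flange: 6.4 × 1.05, A = 6.72 in², y = 0.525 in, Ī = 0.6174 in⁴.
Web: 0.55 × 3.2, A = 1.76 in², y = 2.65 in, Ī = 1.50187 in⁴.
Centroid: ȳ = ΣA·y / ΣA = 0.966038 in.
Transfer each piece to the horizontal axis through the centroid using Ī + A·d² with d = y − 0.966038:
  flange: d = -0.441038 in → contributes +1.92454 in⁴
  web: d = 1.68396 in → contributes +6.49275 in⁴
Total I = 8.41729 in⁴.
Radius of gyration: k = √(I/A) = √(8.41729 / 8.48) = 0.996295 in.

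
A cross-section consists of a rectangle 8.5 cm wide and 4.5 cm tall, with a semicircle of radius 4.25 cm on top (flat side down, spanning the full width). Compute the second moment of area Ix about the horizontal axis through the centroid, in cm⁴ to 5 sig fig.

Ix ≈ 368.04 cm⁴

Split into non-overlapping primitives; take the origin at the lower-left of the bounding box.
Rectangular body: 8.5 × 4.5, A = 38.25 cm², y = 2.25 cm, Ī = 64.54688 cm⁴.
Semicircular cap: semicircle r = 4.25, A = 28.37251 cm², y = 6.303756 cm, Ī = 35.80864 cm⁴.
Centroid: ȳ = ΣA·y / ΣA = 3.976372 cm.
Transfer each piece to the horizontal axis through the centroid using Ī + A·d² with d = y − 3.976372:
  rectangular body: d = -1.726372 cm → contributes +178.5456 cm⁴
  semicircular cap: d = 2.327384 cm → contributes +189.4945 cm⁴
Total I = 368.0401 cm⁴.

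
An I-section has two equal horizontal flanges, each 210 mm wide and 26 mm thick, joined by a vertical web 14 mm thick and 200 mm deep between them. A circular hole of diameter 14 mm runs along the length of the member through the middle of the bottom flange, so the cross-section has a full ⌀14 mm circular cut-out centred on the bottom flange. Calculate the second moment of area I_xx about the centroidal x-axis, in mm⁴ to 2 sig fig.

I_xx ≈ 1.5 × 10⁸ mm⁴

Break the section into simple shapes (no overlaps), measuring from the bottom-left corner of the bounding box.
Bottom flange: 210 × 26, A = 5 460 mm², y = 13 mm, Ī = 307 580 mm⁴.
Web: 14 × 200, A = 2 800 mm², y = 126 mm, Ī = 9 333 333 mm⁴.
Top flange: 210 × 26, A = 5 460 mm², y = 239 mm, Ī = 307 580 mm⁴.
Hole (subtracted): ⌀14, A = 153.9 mm², y = 13 mm, Ī = 1 886 mm⁴.
Centroid: ȳ = ΣA·y / ΣA = 127.3 mm.
Transfer each piece to the centroidal x-axis using Ī + A·d² with d = y − 127.3:
  bottom flange: d = -114.3 mm → contributes +71 617 535 mm⁴
  web: d = -1.282 mm → contributes +9 337 937 mm⁴
  top flange: d = 111.7 mm → contributes +68 453 060 mm⁴
  hole: d = -114.3 mm → contributes −2 012 383 mm⁴
Total I = 147 396 148 mm⁴.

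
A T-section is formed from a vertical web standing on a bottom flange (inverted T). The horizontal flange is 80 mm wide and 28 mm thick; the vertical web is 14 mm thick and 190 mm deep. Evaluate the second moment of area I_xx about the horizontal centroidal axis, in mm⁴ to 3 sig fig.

Treat the section as a set of non-overlapping primitives; coordinates are from the bounding-box lower-left.
Flange: 80 × 28, A = 2 240 mm², y = 14 mm, Ī = 146 347 mm⁴.
Web: 14 × 190, A = 2 660 mm², y = 123 mm, Ī = 8 002 167 mm⁴.
Centroid: ȳ = ΣA·y / ΣA = 73.171 mm.
Transfer each piece to the horizontal centroidal axis using Ī + A·d² with d = y − 73.171:
  flange: d = -59.171 mm → contributes +7 989 164 mm⁴
  web: d = 49.829 mm → contributes +14 606 645 mm⁴
Total I = 22 595 809 mm⁴.

I_xx ≈ 2.26 × 10⁷ mm⁴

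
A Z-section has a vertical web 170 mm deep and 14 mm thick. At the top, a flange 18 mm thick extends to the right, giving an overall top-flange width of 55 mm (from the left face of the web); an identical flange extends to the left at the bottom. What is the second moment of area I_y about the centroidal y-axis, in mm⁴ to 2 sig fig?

Decompose the section into non-overlapping parts with the origin at the bottom-left of its bounding rectangle.
Web: 14 × 170, A = 2 380 mm², x = 48 mm, Ī = 38 873 mm⁴.
Top flange (beyond web): 41 × 18, A = 738 mm², x = 75.5 mm, Ī = 103 382 mm⁴.
Bottom flange (beyond web): 41 × 18, A = 738 mm², x = 20.5 mm, Ī = 103 382 mm⁴.
Centroid: x̄ = ΣA·x / ΣA = 48 mm.
Transfer each piece to the centroidal y-axis using Ī + A·d² with d = x − 48:
  web: d = 0 mm → contributes +38 873 mm⁴
  top flange (beyond web): d = 27.5 mm → contributes +661 494 mm⁴
  bottom flange (beyond web): d = -27.5 mm → contributes +661 494 mm⁴
Total I = 1 361 861 mm⁴.

I_y ≈ 1.4 × 10⁶ mm⁴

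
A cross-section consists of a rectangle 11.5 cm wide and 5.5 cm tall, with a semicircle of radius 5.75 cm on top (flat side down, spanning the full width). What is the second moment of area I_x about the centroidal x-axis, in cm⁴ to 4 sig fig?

Decompose the section into non-overlapping parts with the origin at the bottom-left of its bounding rectangle.
Rectangular body: 11.5 × 5.5, A = 63.25 cm², y = 2.75 cm, Ī = 159.443 cm⁴.
Semicircular cap: semicircle r = 5.75, A = 51.9345 cm², y = 7.94038 cm, Ī = 119.979 cm⁴.
Centroid: ȳ = ΣA·y / ΣA = 5.09024 cm.
Transfer each piece to the centroidal x-axis using Ī + A·d² with d = y − 5.09024:
  rectangular body: d = -2.34024 cm → contributes +505.846 cm⁴
  semicircular cap: d = 2.85014 cm → contributes +541.856 cm⁴
Total I = 1047.7 cm⁴.

I_x ≈ 1048 cm⁴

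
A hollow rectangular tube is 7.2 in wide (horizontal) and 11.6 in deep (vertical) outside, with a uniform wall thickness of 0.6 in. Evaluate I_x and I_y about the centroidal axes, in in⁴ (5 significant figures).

Treat the section as a set of non-overlapping primitives; coordinates are from the bounding-box lower-left.
Outer rectangle: 7.2 × 11.6, A = 83.52 in², y = 5.8 in, Ī = 936.5376 in⁴.
Inner void (subtracted): 6 × 10.4, A = 62.4 in², y = 5.8 in, Ī = 562.432 in⁴.
By symmetry the centroid is at mid-height, ȳ = 5.8 in.
All pieces are centred on the centroidal x-axis, so I = ΣĪ (holes subtracted) = 374.1056 in⁴.
Repeating about the centroidal y-axis gives I_y = 173.6064 in⁴.

I_x ≈ 374.11 in⁴, I_y ≈ 173.61 in⁴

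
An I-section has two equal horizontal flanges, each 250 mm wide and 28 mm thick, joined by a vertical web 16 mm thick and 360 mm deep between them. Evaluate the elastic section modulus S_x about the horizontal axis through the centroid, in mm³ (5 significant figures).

Break the section into simple shapes (no overlaps), measuring from the bottom-left corner of the bounding box.
Bottom flange: 250 × 28, A = 7 000 mm², y = 14 mm, Ī = 457333.3 mm⁴.
Web: 16 × 360, A = 5 760 mm², y = 208 mm, Ī = 62 208 000 mm⁴.
Top flange: 250 × 28, A = 7 000 mm², y = 402 mm, Ī = 457333.3 mm⁴.
By symmetry the centroid is at mid-height, ȳ = 208 mm.
Transfer each piece to the horizontal axis through the centroid using Ī + A·d² with d = y − 208:
  bottom flange: d = -194 mm → contributes +263 909 333 mm⁴
  web: d = 0 mm → contributes +62 208 000 mm⁴
  top flange: d = 194 mm → contributes +263 909 333 mm⁴
Total I = 590 026 667 mm⁴.
Extreme fibre distance c = 208 mm; S = I/c = 2 836 667 mm³.

S_x ≈ 2.8367 × 10⁶ mm³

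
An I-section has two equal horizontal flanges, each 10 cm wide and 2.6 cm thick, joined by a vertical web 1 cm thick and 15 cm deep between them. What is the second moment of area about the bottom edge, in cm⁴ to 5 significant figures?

I_base ≈ 1.1172 × 10⁴ cm⁴

Treat the section as a set of non-overlapping primitives; coordinates are from the bounding-box lower-left.
Bottom flange: 10 × 2.6, A = 26 cm², y = 1.3 cm, Ī = 14.64667 cm⁴.
Web: 1 × 15, A = 15 cm², y = 10.1 cm, Ī = 281.25 cm⁴.
Top flange: 10 × 2.6, A = 26 cm², y = 18.9 cm, Ī = 14.64667 cm⁴.
Transfer each piece to the bottom edge using Ī + A·d² with d = y − 0:
  bottom flange: d = 1.3 cm → contributes +58.58667 cm⁴
  web: d = 10.1 cm → contributes +1811.4 cm⁴
  top flange: d = 18.9 cm → contributes +9302.107 cm⁴
Total I = 11172.09 cm⁴.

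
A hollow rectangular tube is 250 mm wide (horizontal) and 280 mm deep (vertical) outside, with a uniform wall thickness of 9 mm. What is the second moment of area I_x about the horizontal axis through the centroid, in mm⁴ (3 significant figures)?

I_x ≈ 1.10 × 10⁸ mm⁴

Decompose the section into non-overlapping parts with the origin at the bottom-left of its bounding rectangle.
Outer rectangle: 250 × 280, A = 70 000 mm², y = 140 mm, Ī = 457 333 333 mm⁴.
Inner void (subtracted): 232 × 262, A = 60 784 mm², y = 140 mm, Ī = 347 704 741 mm⁴.
By symmetry the centroid is at mid-height, ȳ = 140 mm.
All pieces are centred on the horizontal axis through the centroid, so I = ΣĪ (holes subtracted) = 109 628 592 mm⁴.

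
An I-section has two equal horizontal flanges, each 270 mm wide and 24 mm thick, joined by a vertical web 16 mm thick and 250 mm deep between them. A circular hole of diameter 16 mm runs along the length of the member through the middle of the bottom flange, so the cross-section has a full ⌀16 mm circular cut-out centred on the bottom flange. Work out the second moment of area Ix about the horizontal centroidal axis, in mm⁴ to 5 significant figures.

Treat the section as a set of non-overlapping primitives; coordinates are from the bounding-box lower-left.
Bottom flange: 270 × 24, A = 6 480 mm², y = 12 mm, Ī = 311 040 mm⁴.
Web: 16 × 250, A = 4 000 mm², y = 149 mm, Ī = 20 833 333 mm⁴.
Top flange: 270 × 24, A = 6 480 mm², y = 286 mm, Ī = 311 040 mm⁴.
Hole (subtracted): ⌀16, A = 201.0619 mm², y = 12 mm, Ī = 3216.991 mm⁴.
Centroid: ȳ = ΣA·y / ΣA = 150.6436 mm.
Transfer each piece to the horizontal centroidal axis using Ī + A·d² with d = y − 150.6436:
  bottom flange: d = -138.6436 mm → contributes +124 869 963 mm⁴
  web: d = -1.643629 mm → contributes +20 844 139 mm⁴
  top flange: d = 135.3564 mm → contributes +119 033 369 mm⁴
  hole: d = -138.6436 mm → contributes −3 868 041 mm⁴
Total I = 260 879 430 mm⁴.

Ix ≈ 2.6088 × 10⁸ mm⁴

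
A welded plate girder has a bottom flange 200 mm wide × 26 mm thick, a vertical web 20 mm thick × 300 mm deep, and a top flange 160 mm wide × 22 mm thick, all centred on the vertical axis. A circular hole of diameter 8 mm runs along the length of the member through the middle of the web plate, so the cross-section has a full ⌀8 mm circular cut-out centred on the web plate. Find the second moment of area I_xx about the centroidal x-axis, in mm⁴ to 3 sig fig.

Break the section into simple shapes (no overlaps), measuring from the bottom-left corner of the bounding box.
Bottom plate: 200 × 26, A = 5 200 mm², y = 13 mm, Ī = 292 933 mm⁴.
Web plate: 20 × 300, A = 6 000 mm², y = 176 mm, Ī = 45 000 000 mm⁴.
Top plate: 160 × 22, A = 3 520 mm², y = 337 mm, Ī = 141 973 mm⁴.
Hole (subtracted): ⌀8, A = 50.265 mm², y = 176 mm, Ī = 201.06 mm⁴.
Centroid: ȳ = ΣA·y / ΣA = 156.85 mm.
Transfer each piece to the centroidal x-axis using Ī + A·d² with d = y − 156.85:
  bottom plate: d = -143.85 mm → contributes +107 900 242 mm⁴
  web plate: d = 19.147 mm → contributes +47 199 624 mm⁴
  top plate: d = 180.15 mm → contributes +114 376 206 mm⁴
  hole: d = 19.147 mm → contributes −18 629 mm⁴
Total I = 269 457 443 mm⁴.

I_xx ≈ 2.69 × 10⁸ mm⁴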